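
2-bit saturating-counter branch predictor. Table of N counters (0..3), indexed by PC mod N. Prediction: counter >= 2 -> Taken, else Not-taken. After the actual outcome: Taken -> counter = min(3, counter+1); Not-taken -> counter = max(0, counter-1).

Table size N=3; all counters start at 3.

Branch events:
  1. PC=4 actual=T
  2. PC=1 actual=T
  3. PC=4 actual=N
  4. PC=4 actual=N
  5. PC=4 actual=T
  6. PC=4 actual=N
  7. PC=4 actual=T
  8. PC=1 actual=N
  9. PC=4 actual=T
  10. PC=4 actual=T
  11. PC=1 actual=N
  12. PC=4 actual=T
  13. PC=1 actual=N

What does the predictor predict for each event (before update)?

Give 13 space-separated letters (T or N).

Ev 1: PC=4 idx=1 pred=T actual=T -> ctr[1]=3
Ev 2: PC=1 idx=1 pred=T actual=T -> ctr[1]=3
Ev 3: PC=4 idx=1 pred=T actual=N -> ctr[1]=2
Ev 4: PC=4 idx=1 pred=T actual=N -> ctr[1]=1
Ev 5: PC=4 idx=1 pred=N actual=T -> ctr[1]=2
Ev 6: PC=4 idx=1 pred=T actual=N -> ctr[1]=1
Ev 7: PC=4 idx=1 pred=N actual=T -> ctr[1]=2
Ev 8: PC=1 idx=1 pred=T actual=N -> ctr[1]=1
Ev 9: PC=4 idx=1 pred=N actual=T -> ctr[1]=2
Ev 10: PC=4 idx=1 pred=T actual=T -> ctr[1]=3
Ev 11: PC=1 idx=1 pred=T actual=N -> ctr[1]=2
Ev 12: PC=4 idx=1 pred=T actual=T -> ctr[1]=3
Ev 13: PC=1 idx=1 pred=T actual=N -> ctr[1]=2

Answer: T T T T N T N T N T T T T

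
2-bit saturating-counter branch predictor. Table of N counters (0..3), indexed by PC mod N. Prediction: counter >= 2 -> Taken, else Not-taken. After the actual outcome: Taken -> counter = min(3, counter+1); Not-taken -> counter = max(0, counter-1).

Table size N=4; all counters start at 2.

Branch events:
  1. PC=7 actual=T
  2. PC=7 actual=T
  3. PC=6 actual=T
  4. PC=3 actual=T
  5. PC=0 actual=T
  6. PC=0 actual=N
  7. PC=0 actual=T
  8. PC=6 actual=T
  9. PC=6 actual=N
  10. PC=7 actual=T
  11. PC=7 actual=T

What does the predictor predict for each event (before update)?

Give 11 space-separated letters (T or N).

Ev 1: PC=7 idx=3 pred=T actual=T -> ctr[3]=3
Ev 2: PC=7 idx=3 pred=T actual=T -> ctr[3]=3
Ev 3: PC=6 idx=2 pred=T actual=T -> ctr[2]=3
Ev 4: PC=3 idx=3 pred=T actual=T -> ctr[3]=3
Ev 5: PC=0 idx=0 pred=T actual=T -> ctr[0]=3
Ev 6: PC=0 idx=0 pred=T actual=N -> ctr[0]=2
Ev 7: PC=0 idx=0 pred=T actual=T -> ctr[0]=3
Ev 8: PC=6 idx=2 pred=T actual=T -> ctr[2]=3
Ev 9: PC=6 idx=2 pred=T actual=N -> ctr[2]=2
Ev 10: PC=7 idx=3 pred=T actual=T -> ctr[3]=3
Ev 11: PC=7 idx=3 pred=T actual=T -> ctr[3]=3

Answer: T T T T T T T T T T T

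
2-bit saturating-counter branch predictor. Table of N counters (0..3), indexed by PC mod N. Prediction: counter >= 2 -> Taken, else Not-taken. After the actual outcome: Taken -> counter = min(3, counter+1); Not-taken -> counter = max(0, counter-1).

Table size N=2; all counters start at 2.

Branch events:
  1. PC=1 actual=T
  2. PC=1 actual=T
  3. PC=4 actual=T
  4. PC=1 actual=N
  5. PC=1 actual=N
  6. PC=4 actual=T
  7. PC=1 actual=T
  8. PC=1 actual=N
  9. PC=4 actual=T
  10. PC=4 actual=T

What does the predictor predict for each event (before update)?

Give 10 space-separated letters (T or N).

Ev 1: PC=1 idx=1 pred=T actual=T -> ctr[1]=3
Ev 2: PC=1 idx=1 pred=T actual=T -> ctr[1]=3
Ev 3: PC=4 idx=0 pred=T actual=T -> ctr[0]=3
Ev 4: PC=1 idx=1 pred=T actual=N -> ctr[1]=2
Ev 5: PC=1 idx=1 pred=T actual=N -> ctr[1]=1
Ev 6: PC=4 idx=0 pred=T actual=T -> ctr[0]=3
Ev 7: PC=1 idx=1 pred=N actual=T -> ctr[1]=2
Ev 8: PC=1 idx=1 pred=T actual=N -> ctr[1]=1
Ev 9: PC=4 idx=0 pred=T actual=T -> ctr[0]=3
Ev 10: PC=4 idx=0 pred=T actual=T -> ctr[0]=3

Answer: T T T T T T N T T T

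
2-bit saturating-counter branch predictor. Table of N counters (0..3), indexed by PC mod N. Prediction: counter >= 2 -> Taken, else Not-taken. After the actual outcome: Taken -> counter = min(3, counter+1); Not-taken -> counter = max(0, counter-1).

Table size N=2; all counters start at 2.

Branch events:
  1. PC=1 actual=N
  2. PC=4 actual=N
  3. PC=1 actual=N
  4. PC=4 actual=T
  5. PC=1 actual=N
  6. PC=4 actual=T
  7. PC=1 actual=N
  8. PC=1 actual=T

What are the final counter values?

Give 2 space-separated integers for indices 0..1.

Answer: 3 1

Derivation:
Ev 1: PC=1 idx=1 pred=T actual=N -> ctr[1]=1
Ev 2: PC=4 idx=0 pred=T actual=N -> ctr[0]=1
Ev 3: PC=1 idx=1 pred=N actual=N -> ctr[1]=0
Ev 4: PC=4 idx=0 pred=N actual=T -> ctr[0]=2
Ev 5: PC=1 idx=1 pred=N actual=N -> ctr[1]=0
Ev 6: PC=4 idx=0 pred=T actual=T -> ctr[0]=3
Ev 7: PC=1 idx=1 pred=N actual=N -> ctr[1]=0
Ev 8: PC=1 idx=1 pred=N actual=T -> ctr[1]=1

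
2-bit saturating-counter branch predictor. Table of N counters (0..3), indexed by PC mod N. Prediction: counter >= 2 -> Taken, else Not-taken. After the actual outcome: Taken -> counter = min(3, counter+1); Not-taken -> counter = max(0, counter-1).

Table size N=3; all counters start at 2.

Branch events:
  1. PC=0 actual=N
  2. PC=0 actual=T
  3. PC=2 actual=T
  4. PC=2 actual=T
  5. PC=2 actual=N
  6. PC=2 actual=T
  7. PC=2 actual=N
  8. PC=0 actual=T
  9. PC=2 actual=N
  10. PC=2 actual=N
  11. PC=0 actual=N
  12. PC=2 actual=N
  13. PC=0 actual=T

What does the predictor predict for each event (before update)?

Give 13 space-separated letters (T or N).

Ev 1: PC=0 idx=0 pred=T actual=N -> ctr[0]=1
Ev 2: PC=0 idx=0 pred=N actual=T -> ctr[0]=2
Ev 3: PC=2 idx=2 pred=T actual=T -> ctr[2]=3
Ev 4: PC=2 idx=2 pred=T actual=T -> ctr[2]=3
Ev 5: PC=2 idx=2 pred=T actual=N -> ctr[2]=2
Ev 6: PC=2 idx=2 pred=T actual=T -> ctr[2]=3
Ev 7: PC=2 idx=2 pred=T actual=N -> ctr[2]=2
Ev 8: PC=0 idx=0 pred=T actual=T -> ctr[0]=3
Ev 9: PC=2 idx=2 pred=T actual=N -> ctr[2]=1
Ev 10: PC=2 idx=2 pred=N actual=N -> ctr[2]=0
Ev 11: PC=0 idx=0 pred=T actual=N -> ctr[0]=2
Ev 12: PC=2 idx=2 pred=N actual=N -> ctr[2]=0
Ev 13: PC=0 idx=0 pred=T actual=T -> ctr[0]=3

Answer: T N T T T T T T T N T N T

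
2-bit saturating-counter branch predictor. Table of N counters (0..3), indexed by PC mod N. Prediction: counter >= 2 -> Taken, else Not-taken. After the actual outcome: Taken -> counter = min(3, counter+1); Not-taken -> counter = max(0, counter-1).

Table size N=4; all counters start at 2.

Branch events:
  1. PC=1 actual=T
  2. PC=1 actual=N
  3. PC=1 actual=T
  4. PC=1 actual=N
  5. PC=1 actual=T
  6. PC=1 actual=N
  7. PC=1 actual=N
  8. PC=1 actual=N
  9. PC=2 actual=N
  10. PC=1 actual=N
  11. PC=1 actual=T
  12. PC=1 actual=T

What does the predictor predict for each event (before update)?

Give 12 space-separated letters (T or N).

Ev 1: PC=1 idx=1 pred=T actual=T -> ctr[1]=3
Ev 2: PC=1 idx=1 pred=T actual=N -> ctr[1]=2
Ev 3: PC=1 idx=1 pred=T actual=T -> ctr[1]=3
Ev 4: PC=1 idx=1 pred=T actual=N -> ctr[1]=2
Ev 5: PC=1 idx=1 pred=T actual=T -> ctr[1]=3
Ev 6: PC=1 idx=1 pred=T actual=N -> ctr[1]=2
Ev 7: PC=1 idx=1 pred=T actual=N -> ctr[1]=1
Ev 8: PC=1 idx=1 pred=N actual=N -> ctr[1]=0
Ev 9: PC=2 idx=2 pred=T actual=N -> ctr[2]=1
Ev 10: PC=1 idx=1 pred=N actual=N -> ctr[1]=0
Ev 11: PC=1 idx=1 pred=N actual=T -> ctr[1]=1
Ev 12: PC=1 idx=1 pred=N actual=T -> ctr[1]=2

Answer: T T T T T T T N T N N N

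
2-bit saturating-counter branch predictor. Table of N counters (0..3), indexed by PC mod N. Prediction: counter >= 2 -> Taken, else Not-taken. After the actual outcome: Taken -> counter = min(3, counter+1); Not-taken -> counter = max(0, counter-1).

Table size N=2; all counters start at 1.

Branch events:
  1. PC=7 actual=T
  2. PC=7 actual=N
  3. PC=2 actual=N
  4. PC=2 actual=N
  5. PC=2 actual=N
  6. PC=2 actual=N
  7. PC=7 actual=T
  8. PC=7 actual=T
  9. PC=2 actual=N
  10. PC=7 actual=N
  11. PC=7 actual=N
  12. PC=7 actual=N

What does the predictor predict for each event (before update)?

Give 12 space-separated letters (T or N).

Ev 1: PC=7 idx=1 pred=N actual=T -> ctr[1]=2
Ev 2: PC=7 idx=1 pred=T actual=N -> ctr[1]=1
Ev 3: PC=2 idx=0 pred=N actual=N -> ctr[0]=0
Ev 4: PC=2 idx=0 pred=N actual=N -> ctr[0]=0
Ev 5: PC=2 idx=0 pred=N actual=N -> ctr[0]=0
Ev 6: PC=2 idx=0 pred=N actual=N -> ctr[0]=0
Ev 7: PC=7 idx=1 pred=N actual=T -> ctr[1]=2
Ev 8: PC=7 idx=1 pred=T actual=T -> ctr[1]=3
Ev 9: PC=2 idx=0 pred=N actual=N -> ctr[0]=0
Ev 10: PC=7 idx=1 pred=T actual=N -> ctr[1]=2
Ev 11: PC=7 idx=1 pred=T actual=N -> ctr[1]=1
Ev 12: PC=7 idx=1 pred=N actual=N -> ctr[1]=0

Answer: N T N N N N N T N T T N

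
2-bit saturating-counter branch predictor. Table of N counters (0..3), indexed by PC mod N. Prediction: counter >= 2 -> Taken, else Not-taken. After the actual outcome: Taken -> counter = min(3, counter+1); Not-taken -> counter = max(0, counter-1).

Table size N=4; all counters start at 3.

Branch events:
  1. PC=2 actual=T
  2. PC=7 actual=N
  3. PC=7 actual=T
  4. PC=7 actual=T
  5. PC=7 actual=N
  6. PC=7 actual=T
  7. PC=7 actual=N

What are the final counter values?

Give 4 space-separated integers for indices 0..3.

Ev 1: PC=2 idx=2 pred=T actual=T -> ctr[2]=3
Ev 2: PC=7 idx=3 pred=T actual=N -> ctr[3]=2
Ev 3: PC=7 idx=3 pred=T actual=T -> ctr[3]=3
Ev 4: PC=7 idx=3 pred=T actual=T -> ctr[3]=3
Ev 5: PC=7 idx=3 pred=T actual=N -> ctr[3]=2
Ev 6: PC=7 idx=3 pred=T actual=T -> ctr[3]=3
Ev 7: PC=7 idx=3 pred=T actual=N -> ctr[3]=2

Answer: 3 3 3 2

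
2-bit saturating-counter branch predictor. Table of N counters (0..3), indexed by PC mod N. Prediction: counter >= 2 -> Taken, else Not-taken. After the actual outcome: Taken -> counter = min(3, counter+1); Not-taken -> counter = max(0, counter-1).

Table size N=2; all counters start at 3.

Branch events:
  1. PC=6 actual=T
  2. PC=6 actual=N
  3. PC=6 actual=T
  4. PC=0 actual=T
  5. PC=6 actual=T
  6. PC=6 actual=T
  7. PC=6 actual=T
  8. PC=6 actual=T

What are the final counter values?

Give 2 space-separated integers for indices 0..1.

Answer: 3 3

Derivation:
Ev 1: PC=6 idx=0 pred=T actual=T -> ctr[0]=3
Ev 2: PC=6 idx=0 pred=T actual=N -> ctr[0]=2
Ev 3: PC=6 idx=0 pred=T actual=T -> ctr[0]=3
Ev 4: PC=0 idx=0 pred=T actual=T -> ctr[0]=3
Ev 5: PC=6 idx=0 pred=T actual=T -> ctr[0]=3
Ev 6: PC=6 idx=0 pred=T actual=T -> ctr[0]=3
Ev 7: PC=6 idx=0 pred=T actual=T -> ctr[0]=3
Ev 8: PC=6 idx=0 pred=T actual=T -> ctr[0]=3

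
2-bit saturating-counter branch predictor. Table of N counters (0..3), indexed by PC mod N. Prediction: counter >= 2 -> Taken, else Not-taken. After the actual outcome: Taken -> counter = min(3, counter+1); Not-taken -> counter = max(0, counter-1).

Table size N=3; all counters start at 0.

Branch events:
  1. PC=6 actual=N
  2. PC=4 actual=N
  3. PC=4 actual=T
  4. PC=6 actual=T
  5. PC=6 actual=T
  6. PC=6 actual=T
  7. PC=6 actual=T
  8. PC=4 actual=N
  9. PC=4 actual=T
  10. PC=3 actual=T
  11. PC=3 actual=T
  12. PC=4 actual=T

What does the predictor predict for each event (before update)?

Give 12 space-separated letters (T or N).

Answer: N N N N N T T N N T T N

Derivation:
Ev 1: PC=6 idx=0 pred=N actual=N -> ctr[0]=0
Ev 2: PC=4 idx=1 pred=N actual=N -> ctr[1]=0
Ev 3: PC=4 idx=1 pred=N actual=T -> ctr[1]=1
Ev 4: PC=6 idx=0 pred=N actual=T -> ctr[0]=1
Ev 5: PC=6 idx=0 pred=N actual=T -> ctr[0]=2
Ev 6: PC=6 idx=0 pred=T actual=T -> ctr[0]=3
Ev 7: PC=6 idx=0 pred=T actual=T -> ctr[0]=3
Ev 8: PC=4 idx=1 pred=N actual=N -> ctr[1]=0
Ev 9: PC=4 idx=1 pred=N actual=T -> ctr[1]=1
Ev 10: PC=3 idx=0 pred=T actual=T -> ctr[0]=3
Ev 11: PC=3 idx=0 pred=T actual=T -> ctr[0]=3
Ev 12: PC=4 idx=1 pred=N actual=T -> ctr[1]=2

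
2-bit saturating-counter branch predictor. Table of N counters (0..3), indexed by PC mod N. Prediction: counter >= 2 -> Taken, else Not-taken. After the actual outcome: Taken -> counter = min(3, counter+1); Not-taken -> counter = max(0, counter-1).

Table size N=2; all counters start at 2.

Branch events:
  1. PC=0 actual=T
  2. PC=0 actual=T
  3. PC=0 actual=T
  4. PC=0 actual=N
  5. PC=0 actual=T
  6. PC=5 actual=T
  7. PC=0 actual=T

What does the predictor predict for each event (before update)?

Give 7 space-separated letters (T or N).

Ev 1: PC=0 idx=0 pred=T actual=T -> ctr[0]=3
Ev 2: PC=0 idx=0 pred=T actual=T -> ctr[0]=3
Ev 3: PC=0 idx=0 pred=T actual=T -> ctr[0]=3
Ev 4: PC=0 idx=0 pred=T actual=N -> ctr[0]=2
Ev 5: PC=0 idx=0 pred=T actual=T -> ctr[0]=3
Ev 6: PC=5 idx=1 pred=T actual=T -> ctr[1]=3
Ev 7: PC=0 idx=0 pred=T actual=T -> ctr[0]=3

Answer: T T T T T T T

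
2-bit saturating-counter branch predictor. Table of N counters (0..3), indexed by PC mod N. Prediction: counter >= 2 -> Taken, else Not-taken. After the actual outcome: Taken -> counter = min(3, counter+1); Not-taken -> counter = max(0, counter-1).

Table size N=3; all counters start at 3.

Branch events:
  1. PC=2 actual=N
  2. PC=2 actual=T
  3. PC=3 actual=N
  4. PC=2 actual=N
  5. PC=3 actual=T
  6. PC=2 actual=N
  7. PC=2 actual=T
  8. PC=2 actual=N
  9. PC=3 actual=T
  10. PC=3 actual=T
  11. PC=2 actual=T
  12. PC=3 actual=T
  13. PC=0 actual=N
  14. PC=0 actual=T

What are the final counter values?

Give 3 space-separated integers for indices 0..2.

Answer: 3 3 2

Derivation:
Ev 1: PC=2 idx=2 pred=T actual=N -> ctr[2]=2
Ev 2: PC=2 idx=2 pred=T actual=T -> ctr[2]=3
Ev 3: PC=3 idx=0 pred=T actual=N -> ctr[0]=2
Ev 4: PC=2 idx=2 pred=T actual=N -> ctr[2]=2
Ev 5: PC=3 idx=0 pred=T actual=T -> ctr[0]=3
Ev 6: PC=2 idx=2 pred=T actual=N -> ctr[2]=1
Ev 7: PC=2 idx=2 pred=N actual=T -> ctr[2]=2
Ev 8: PC=2 idx=2 pred=T actual=N -> ctr[2]=1
Ev 9: PC=3 idx=0 pred=T actual=T -> ctr[0]=3
Ev 10: PC=3 idx=0 pred=T actual=T -> ctr[0]=3
Ev 11: PC=2 idx=2 pred=N actual=T -> ctr[2]=2
Ev 12: PC=3 idx=0 pred=T actual=T -> ctr[0]=3
Ev 13: PC=0 idx=0 pred=T actual=N -> ctr[0]=2
Ev 14: PC=0 idx=0 pred=T actual=T -> ctr[0]=3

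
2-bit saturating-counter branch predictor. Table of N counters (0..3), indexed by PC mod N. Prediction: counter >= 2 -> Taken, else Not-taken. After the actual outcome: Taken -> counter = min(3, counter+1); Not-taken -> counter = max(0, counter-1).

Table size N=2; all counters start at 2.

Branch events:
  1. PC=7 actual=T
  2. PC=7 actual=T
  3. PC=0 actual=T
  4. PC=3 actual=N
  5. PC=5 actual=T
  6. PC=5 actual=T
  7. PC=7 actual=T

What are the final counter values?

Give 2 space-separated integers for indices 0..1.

Ev 1: PC=7 idx=1 pred=T actual=T -> ctr[1]=3
Ev 2: PC=7 idx=1 pred=T actual=T -> ctr[1]=3
Ev 3: PC=0 idx=0 pred=T actual=T -> ctr[0]=3
Ev 4: PC=3 idx=1 pred=T actual=N -> ctr[1]=2
Ev 5: PC=5 idx=1 pred=T actual=T -> ctr[1]=3
Ev 6: PC=5 idx=1 pred=T actual=T -> ctr[1]=3
Ev 7: PC=7 idx=1 pred=T actual=T -> ctr[1]=3

Answer: 3 3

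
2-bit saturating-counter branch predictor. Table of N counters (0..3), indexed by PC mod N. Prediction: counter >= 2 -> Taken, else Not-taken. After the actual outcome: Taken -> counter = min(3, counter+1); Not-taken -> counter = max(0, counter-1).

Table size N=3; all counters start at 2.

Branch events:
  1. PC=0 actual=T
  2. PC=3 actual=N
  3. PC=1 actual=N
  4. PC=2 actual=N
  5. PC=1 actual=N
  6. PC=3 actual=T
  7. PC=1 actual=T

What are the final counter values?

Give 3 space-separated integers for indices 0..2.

Answer: 3 1 1

Derivation:
Ev 1: PC=0 idx=0 pred=T actual=T -> ctr[0]=3
Ev 2: PC=3 idx=0 pred=T actual=N -> ctr[0]=2
Ev 3: PC=1 idx=1 pred=T actual=N -> ctr[1]=1
Ev 4: PC=2 idx=2 pred=T actual=N -> ctr[2]=1
Ev 5: PC=1 idx=1 pred=N actual=N -> ctr[1]=0
Ev 6: PC=3 idx=0 pred=T actual=T -> ctr[0]=3
Ev 7: PC=1 idx=1 pred=N actual=T -> ctr[1]=1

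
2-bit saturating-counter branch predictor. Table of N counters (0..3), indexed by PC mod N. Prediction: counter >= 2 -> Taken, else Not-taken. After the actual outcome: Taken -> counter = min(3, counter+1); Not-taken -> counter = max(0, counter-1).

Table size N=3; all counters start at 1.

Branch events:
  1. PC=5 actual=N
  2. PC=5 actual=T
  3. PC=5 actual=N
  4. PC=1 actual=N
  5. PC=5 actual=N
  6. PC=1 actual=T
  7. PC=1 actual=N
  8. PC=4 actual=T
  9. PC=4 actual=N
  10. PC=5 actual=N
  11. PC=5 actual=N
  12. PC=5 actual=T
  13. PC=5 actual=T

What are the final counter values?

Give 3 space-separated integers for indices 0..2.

Answer: 1 0 2

Derivation:
Ev 1: PC=5 idx=2 pred=N actual=N -> ctr[2]=0
Ev 2: PC=5 idx=2 pred=N actual=T -> ctr[2]=1
Ev 3: PC=5 idx=2 pred=N actual=N -> ctr[2]=0
Ev 4: PC=1 idx=1 pred=N actual=N -> ctr[1]=0
Ev 5: PC=5 idx=2 pred=N actual=N -> ctr[2]=0
Ev 6: PC=1 idx=1 pred=N actual=T -> ctr[1]=1
Ev 7: PC=1 idx=1 pred=N actual=N -> ctr[1]=0
Ev 8: PC=4 idx=1 pred=N actual=T -> ctr[1]=1
Ev 9: PC=4 idx=1 pred=N actual=N -> ctr[1]=0
Ev 10: PC=5 idx=2 pred=N actual=N -> ctr[2]=0
Ev 11: PC=5 idx=2 pred=N actual=N -> ctr[2]=0
Ev 12: PC=5 idx=2 pred=N actual=T -> ctr[2]=1
Ev 13: PC=5 idx=2 pred=N actual=T -> ctr[2]=2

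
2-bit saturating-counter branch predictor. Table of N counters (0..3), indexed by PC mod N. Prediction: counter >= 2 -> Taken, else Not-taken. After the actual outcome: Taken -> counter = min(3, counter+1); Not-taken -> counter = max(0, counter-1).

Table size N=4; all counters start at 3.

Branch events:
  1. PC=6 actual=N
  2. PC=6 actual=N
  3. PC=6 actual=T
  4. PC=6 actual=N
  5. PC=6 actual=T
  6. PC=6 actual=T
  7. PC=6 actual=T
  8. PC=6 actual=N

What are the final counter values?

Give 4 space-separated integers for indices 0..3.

Ev 1: PC=6 idx=2 pred=T actual=N -> ctr[2]=2
Ev 2: PC=6 idx=2 pred=T actual=N -> ctr[2]=1
Ev 3: PC=6 idx=2 pred=N actual=T -> ctr[2]=2
Ev 4: PC=6 idx=2 pred=T actual=N -> ctr[2]=1
Ev 5: PC=6 idx=2 pred=N actual=T -> ctr[2]=2
Ev 6: PC=6 idx=2 pred=T actual=T -> ctr[2]=3
Ev 7: PC=6 idx=2 pred=T actual=T -> ctr[2]=3
Ev 8: PC=6 idx=2 pred=T actual=N -> ctr[2]=2

Answer: 3 3 2 3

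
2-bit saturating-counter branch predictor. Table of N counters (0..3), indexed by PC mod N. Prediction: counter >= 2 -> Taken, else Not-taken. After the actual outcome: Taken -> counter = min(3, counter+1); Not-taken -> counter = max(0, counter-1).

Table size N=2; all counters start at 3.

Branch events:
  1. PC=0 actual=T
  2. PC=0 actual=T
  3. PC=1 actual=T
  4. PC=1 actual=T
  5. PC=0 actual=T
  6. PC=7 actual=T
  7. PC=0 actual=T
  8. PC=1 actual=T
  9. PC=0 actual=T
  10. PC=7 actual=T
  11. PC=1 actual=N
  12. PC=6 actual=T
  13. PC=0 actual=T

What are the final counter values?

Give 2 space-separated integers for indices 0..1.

Ev 1: PC=0 idx=0 pred=T actual=T -> ctr[0]=3
Ev 2: PC=0 idx=0 pred=T actual=T -> ctr[0]=3
Ev 3: PC=1 idx=1 pred=T actual=T -> ctr[1]=3
Ev 4: PC=1 idx=1 pred=T actual=T -> ctr[1]=3
Ev 5: PC=0 idx=0 pred=T actual=T -> ctr[0]=3
Ev 6: PC=7 idx=1 pred=T actual=T -> ctr[1]=3
Ev 7: PC=0 idx=0 pred=T actual=T -> ctr[0]=3
Ev 8: PC=1 idx=1 pred=T actual=T -> ctr[1]=3
Ev 9: PC=0 idx=0 pred=T actual=T -> ctr[0]=3
Ev 10: PC=7 idx=1 pred=T actual=T -> ctr[1]=3
Ev 11: PC=1 idx=1 pred=T actual=N -> ctr[1]=2
Ev 12: PC=6 idx=0 pred=T actual=T -> ctr[0]=3
Ev 13: PC=0 idx=0 pred=T actual=T -> ctr[0]=3

Answer: 3 2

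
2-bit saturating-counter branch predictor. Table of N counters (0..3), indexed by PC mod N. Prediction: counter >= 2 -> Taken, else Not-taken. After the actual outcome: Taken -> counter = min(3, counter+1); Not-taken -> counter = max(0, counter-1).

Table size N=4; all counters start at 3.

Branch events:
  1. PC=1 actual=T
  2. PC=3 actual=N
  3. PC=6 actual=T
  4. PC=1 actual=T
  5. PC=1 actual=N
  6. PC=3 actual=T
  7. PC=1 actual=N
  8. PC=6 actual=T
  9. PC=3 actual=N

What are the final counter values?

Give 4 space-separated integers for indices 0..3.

Answer: 3 1 3 2

Derivation:
Ev 1: PC=1 idx=1 pred=T actual=T -> ctr[1]=3
Ev 2: PC=3 idx=3 pred=T actual=N -> ctr[3]=2
Ev 3: PC=6 idx=2 pred=T actual=T -> ctr[2]=3
Ev 4: PC=1 idx=1 pred=T actual=T -> ctr[1]=3
Ev 5: PC=1 idx=1 pred=T actual=N -> ctr[1]=2
Ev 6: PC=3 idx=3 pred=T actual=T -> ctr[3]=3
Ev 7: PC=1 idx=1 pred=T actual=N -> ctr[1]=1
Ev 8: PC=6 idx=2 pred=T actual=T -> ctr[2]=3
Ev 9: PC=3 idx=3 pred=T actual=N -> ctr[3]=2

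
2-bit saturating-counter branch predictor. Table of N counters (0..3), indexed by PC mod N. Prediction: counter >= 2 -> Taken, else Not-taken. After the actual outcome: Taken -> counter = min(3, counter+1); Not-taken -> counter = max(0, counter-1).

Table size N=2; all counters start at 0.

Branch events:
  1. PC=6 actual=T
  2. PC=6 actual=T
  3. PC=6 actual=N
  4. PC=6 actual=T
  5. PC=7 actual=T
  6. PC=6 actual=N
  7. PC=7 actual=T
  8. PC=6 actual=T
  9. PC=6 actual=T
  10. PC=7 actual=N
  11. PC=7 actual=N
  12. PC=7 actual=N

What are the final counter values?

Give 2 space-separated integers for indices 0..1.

Answer: 3 0

Derivation:
Ev 1: PC=6 idx=0 pred=N actual=T -> ctr[0]=1
Ev 2: PC=6 idx=0 pred=N actual=T -> ctr[0]=2
Ev 3: PC=6 idx=0 pred=T actual=N -> ctr[0]=1
Ev 4: PC=6 idx=0 pred=N actual=T -> ctr[0]=2
Ev 5: PC=7 idx=1 pred=N actual=T -> ctr[1]=1
Ev 6: PC=6 idx=0 pred=T actual=N -> ctr[0]=1
Ev 7: PC=7 idx=1 pred=N actual=T -> ctr[1]=2
Ev 8: PC=6 idx=0 pred=N actual=T -> ctr[0]=2
Ev 9: PC=6 idx=0 pred=T actual=T -> ctr[0]=3
Ev 10: PC=7 idx=1 pred=T actual=N -> ctr[1]=1
Ev 11: PC=7 idx=1 pred=N actual=N -> ctr[1]=0
Ev 12: PC=7 idx=1 pred=N actual=N -> ctr[1]=0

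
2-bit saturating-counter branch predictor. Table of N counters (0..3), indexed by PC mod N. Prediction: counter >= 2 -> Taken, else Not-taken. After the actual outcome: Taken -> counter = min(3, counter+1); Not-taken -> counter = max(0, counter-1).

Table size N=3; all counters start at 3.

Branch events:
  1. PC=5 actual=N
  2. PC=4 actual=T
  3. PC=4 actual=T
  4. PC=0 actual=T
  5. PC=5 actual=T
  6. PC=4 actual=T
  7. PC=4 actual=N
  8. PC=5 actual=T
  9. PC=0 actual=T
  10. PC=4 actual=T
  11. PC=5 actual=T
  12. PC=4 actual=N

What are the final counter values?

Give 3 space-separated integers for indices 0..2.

Ev 1: PC=5 idx=2 pred=T actual=N -> ctr[2]=2
Ev 2: PC=4 idx=1 pred=T actual=T -> ctr[1]=3
Ev 3: PC=4 idx=1 pred=T actual=T -> ctr[1]=3
Ev 4: PC=0 idx=0 pred=T actual=T -> ctr[0]=3
Ev 5: PC=5 idx=2 pred=T actual=T -> ctr[2]=3
Ev 6: PC=4 idx=1 pred=T actual=T -> ctr[1]=3
Ev 7: PC=4 idx=1 pred=T actual=N -> ctr[1]=2
Ev 8: PC=5 idx=2 pred=T actual=T -> ctr[2]=3
Ev 9: PC=0 idx=0 pred=T actual=T -> ctr[0]=3
Ev 10: PC=4 idx=1 pred=T actual=T -> ctr[1]=3
Ev 11: PC=5 idx=2 pred=T actual=T -> ctr[2]=3
Ev 12: PC=4 idx=1 pred=T actual=N -> ctr[1]=2

Answer: 3 2 3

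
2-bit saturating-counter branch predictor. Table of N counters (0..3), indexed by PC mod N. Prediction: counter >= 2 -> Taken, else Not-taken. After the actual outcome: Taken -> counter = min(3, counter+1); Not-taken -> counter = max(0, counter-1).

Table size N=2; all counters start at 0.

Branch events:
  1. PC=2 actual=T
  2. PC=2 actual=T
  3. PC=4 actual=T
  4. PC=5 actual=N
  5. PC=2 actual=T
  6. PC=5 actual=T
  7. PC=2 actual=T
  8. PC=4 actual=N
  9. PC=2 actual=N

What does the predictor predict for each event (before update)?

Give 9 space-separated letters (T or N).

Answer: N N T N T N T T T

Derivation:
Ev 1: PC=2 idx=0 pred=N actual=T -> ctr[0]=1
Ev 2: PC=2 idx=0 pred=N actual=T -> ctr[0]=2
Ev 3: PC=4 idx=0 pred=T actual=T -> ctr[0]=3
Ev 4: PC=5 idx=1 pred=N actual=N -> ctr[1]=0
Ev 5: PC=2 idx=0 pred=T actual=T -> ctr[0]=3
Ev 6: PC=5 idx=1 pred=N actual=T -> ctr[1]=1
Ev 7: PC=2 idx=0 pred=T actual=T -> ctr[0]=3
Ev 8: PC=4 idx=0 pred=T actual=N -> ctr[0]=2
Ev 9: PC=2 idx=0 pred=T actual=N -> ctr[0]=1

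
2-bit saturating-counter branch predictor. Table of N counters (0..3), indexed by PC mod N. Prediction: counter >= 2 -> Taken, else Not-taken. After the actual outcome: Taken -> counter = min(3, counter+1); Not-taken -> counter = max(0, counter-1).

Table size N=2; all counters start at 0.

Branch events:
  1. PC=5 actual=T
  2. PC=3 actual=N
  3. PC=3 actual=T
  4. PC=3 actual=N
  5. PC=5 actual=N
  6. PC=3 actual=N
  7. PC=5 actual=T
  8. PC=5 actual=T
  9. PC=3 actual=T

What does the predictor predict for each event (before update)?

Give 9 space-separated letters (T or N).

Ev 1: PC=5 idx=1 pred=N actual=T -> ctr[1]=1
Ev 2: PC=3 idx=1 pred=N actual=N -> ctr[1]=0
Ev 3: PC=3 idx=1 pred=N actual=T -> ctr[1]=1
Ev 4: PC=3 idx=1 pred=N actual=N -> ctr[1]=0
Ev 5: PC=5 idx=1 pred=N actual=N -> ctr[1]=0
Ev 6: PC=3 idx=1 pred=N actual=N -> ctr[1]=0
Ev 7: PC=5 idx=1 pred=N actual=T -> ctr[1]=1
Ev 8: PC=5 idx=1 pred=N actual=T -> ctr[1]=2
Ev 9: PC=3 idx=1 pred=T actual=T -> ctr[1]=3

Answer: N N N N N N N N T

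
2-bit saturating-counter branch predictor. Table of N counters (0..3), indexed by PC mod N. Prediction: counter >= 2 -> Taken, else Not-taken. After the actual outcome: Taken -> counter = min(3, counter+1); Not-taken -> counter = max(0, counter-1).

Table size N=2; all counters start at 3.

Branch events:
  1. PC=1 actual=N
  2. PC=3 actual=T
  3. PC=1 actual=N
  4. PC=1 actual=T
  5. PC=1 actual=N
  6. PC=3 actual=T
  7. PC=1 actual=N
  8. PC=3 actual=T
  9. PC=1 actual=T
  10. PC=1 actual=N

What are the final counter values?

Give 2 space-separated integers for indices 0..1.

Answer: 3 2

Derivation:
Ev 1: PC=1 idx=1 pred=T actual=N -> ctr[1]=2
Ev 2: PC=3 idx=1 pred=T actual=T -> ctr[1]=3
Ev 3: PC=1 idx=1 pred=T actual=N -> ctr[1]=2
Ev 4: PC=1 idx=1 pred=T actual=T -> ctr[1]=3
Ev 5: PC=1 idx=1 pred=T actual=N -> ctr[1]=2
Ev 6: PC=3 idx=1 pred=T actual=T -> ctr[1]=3
Ev 7: PC=1 idx=1 pred=T actual=N -> ctr[1]=2
Ev 8: PC=3 idx=1 pred=T actual=T -> ctr[1]=3
Ev 9: PC=1 idx=1 pred=T actual=T -> ctr[1]=3
Ev 10: PC=1 idx=1 pred=T actual=N -> ctr[1]=2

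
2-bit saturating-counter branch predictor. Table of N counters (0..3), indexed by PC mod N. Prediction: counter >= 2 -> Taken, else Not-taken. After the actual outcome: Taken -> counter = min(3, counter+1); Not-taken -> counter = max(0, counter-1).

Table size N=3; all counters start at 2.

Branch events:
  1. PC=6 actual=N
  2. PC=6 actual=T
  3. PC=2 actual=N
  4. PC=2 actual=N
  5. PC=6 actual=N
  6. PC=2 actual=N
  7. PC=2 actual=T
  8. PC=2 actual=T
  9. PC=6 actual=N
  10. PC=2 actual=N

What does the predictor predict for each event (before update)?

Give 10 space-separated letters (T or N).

Answer: T N T N T N N N N T

Derivation:
Ev 1: PC=6 idx=0 pred=T actual=N -> ctr[0]=1
Ev 2: PC=6 idx=0 pred=N actual=T -> ctr[0]=2
Ev 3: PC=2 idx=2 pred=T actual=N -> ctr[2]=1
Ev 4: PC=2 idx=2 pred=N actual=N -> ctr[2]=0
Ev 5: PC=6 idx=0 pred=T actual=N -> ctr[0]=1
Ev 6: PC=2 idx=2 pred=N actual=N -> ctr[2]=0
Ev 7: PC=2 idx=2 pred=N actual=T -> ctr[2]=1
Ev 8: PC=2 idx=2 pred=N actual=T -> ctr[2]=2
Ev 9: PC=6 idx=0 pred=N actual=N -> ctr[0]=0
Ev 10: PC=2 idx=2 pred=T actual=N -> ctr[2]=1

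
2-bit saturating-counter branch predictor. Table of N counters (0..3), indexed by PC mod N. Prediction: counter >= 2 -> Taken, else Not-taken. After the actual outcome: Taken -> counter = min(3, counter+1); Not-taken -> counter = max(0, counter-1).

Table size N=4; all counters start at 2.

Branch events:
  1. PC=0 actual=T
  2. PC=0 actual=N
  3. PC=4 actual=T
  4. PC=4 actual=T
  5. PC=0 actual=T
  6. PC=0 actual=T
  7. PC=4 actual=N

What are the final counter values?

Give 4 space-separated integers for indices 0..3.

Answer: 2 2 2 2

Derivation:
Ev 1: PC=0 idx=0 pred=T actual=T -> ctr[0]=3
Ev 2: PC=0 idx=0 pred=T actual=N -> ctr[0]=2
Ev 3: PC=4 idx=0 pred=T actual=T -> ctr[0]=3
Ev 4: PC=4 idx=0 pred=T actual=T -> ctr[0]=3
Ev 5: PC=0 idx=0 pred=T actual=T -> ctr[0]=3
Ev 6: PC=0 idx=0 pred=T actual=T -> ctr[0]=3
Ev 7: PC=4 idx=0 pred=T actual=N -> ctr[0]=2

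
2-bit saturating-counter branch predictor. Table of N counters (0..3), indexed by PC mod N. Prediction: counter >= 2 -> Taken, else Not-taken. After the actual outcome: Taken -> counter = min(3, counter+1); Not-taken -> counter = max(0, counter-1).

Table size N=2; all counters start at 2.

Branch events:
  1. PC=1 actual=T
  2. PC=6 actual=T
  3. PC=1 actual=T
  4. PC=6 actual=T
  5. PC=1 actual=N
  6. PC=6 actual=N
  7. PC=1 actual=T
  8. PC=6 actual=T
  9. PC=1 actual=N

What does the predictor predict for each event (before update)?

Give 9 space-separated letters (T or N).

Answer: T T T T T T T T T

Derivation:
Ev 1: PC=1 idx=1 pred=T actual=T -> ctr[1]=3
Ev 2: PC=6 idx=0 pred=T actual=T -> ctr[0]=3
Ev 3: PC=1 idx=1 pred=T actual=T -> ctr[1]=3
Ev 4: PC=6 idx=0 pred=T actual=T -> ctr[0]=3
Ev 5: PC=1 idx=1 pred=T actual=N -> ctr[1]=2
Ev 6: PC=6 idx=0 pred=T actual=N -> ctr[0]=2
Ev 7: PC=1 idx=1 pred=T actual=T -> ctr[1]=3
Ev 8: PC=6 idx=0 pred=T actual=T -> ctr[0]=3
Ev 9: PC=1 idx=1 pred=T actual=N -> ctr[1]=2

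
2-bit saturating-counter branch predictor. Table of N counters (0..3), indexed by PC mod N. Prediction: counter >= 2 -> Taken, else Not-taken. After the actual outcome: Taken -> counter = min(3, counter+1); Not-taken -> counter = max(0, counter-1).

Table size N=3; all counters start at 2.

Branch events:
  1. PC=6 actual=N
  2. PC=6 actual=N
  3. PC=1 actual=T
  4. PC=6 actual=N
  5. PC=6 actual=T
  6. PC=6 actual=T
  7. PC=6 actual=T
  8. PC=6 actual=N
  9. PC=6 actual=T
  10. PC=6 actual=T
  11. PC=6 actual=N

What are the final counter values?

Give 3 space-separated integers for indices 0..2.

Ev 1: PC=6 idx=0 pred=T actual=N -> ctr[0]=1
Ev 2: PC=6 idx=0 pred=N actual=N -> ctr[0]=0
Ev 3: PC=1 idx=1 pred=T actual=T -> ctr[1]=3
Ev 4: PC=6 idx=0 pred=N actual=N -> ctr[0]=0
Ev 5: PC=6 idx=0 pred=N actual=T -> ctr[0]=1
Ev 6: PC=6 idx=0 pred=N actual=T -> ctr[0]=2
Ev 7: PC=6 idx=0 pred=T actual=T -> ctr[0]=3
Ev 8: PC=6 idx=0 pred=T actual=N -> ctr[0]=2
Ev 9: PC=6 idx=0 pred=T actual=T -> ctr[0]=3
Ev 10: PC=6 idx=0 pred=T actual=T -> ctr[0]=3
Ev 11: PC=6 idx=0 pred=T actual=N -> ctr[0]=2

Answer: 2 3 2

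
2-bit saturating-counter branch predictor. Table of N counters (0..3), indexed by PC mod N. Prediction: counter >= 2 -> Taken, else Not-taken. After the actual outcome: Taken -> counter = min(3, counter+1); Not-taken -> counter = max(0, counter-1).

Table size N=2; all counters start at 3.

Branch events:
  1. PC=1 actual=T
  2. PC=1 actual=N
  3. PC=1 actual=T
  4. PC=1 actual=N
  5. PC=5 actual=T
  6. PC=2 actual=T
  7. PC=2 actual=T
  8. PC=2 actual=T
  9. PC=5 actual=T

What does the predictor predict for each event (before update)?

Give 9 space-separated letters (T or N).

Answer: T T T T T T T T T

Derivation:
Ev 1: PC=1 idx=1 pred=T actual=T -> ctr[1]=3
Ev 2: PC=1 idx=1 pred=T actual=N -> ctr[1]=2
Ev 3: PC=1 idx=1 pred=T actual=T -> ctr[1]=3
Ev 4: PC=1 idx=1 pred=T actual=N -> ctr[1]=2
Ev 5: PC=5 idx=1 pred=T actual=T -> ctr[1]=3
Ev 6: PC=2 idx=0 pred=T actual=T -> ctr[0]=3
Ev 7: PC=2 idx=0 pred=T actual=T -> ctr[0]=3
Ev 8: PC=2 idx=0 pred=T actual=T -> ctr[0]=3
Ev 9: PC=5 idx=1 pred=T actual=T -> ctr[1]=3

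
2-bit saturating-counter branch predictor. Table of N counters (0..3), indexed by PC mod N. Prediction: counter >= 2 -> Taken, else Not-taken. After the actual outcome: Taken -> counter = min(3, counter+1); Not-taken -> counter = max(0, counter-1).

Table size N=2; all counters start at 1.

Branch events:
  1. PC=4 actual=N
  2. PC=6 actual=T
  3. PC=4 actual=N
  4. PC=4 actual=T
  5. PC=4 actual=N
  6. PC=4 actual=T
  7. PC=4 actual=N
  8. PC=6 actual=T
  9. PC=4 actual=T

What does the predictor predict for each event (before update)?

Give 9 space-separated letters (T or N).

Answer: N N N N N N N N N

Derivation:
Ev 1: PC=4 idx=0 pred=N actual=N -> ctr[0]=0
Ev 2: PC=6 idx=0 pred=N actual=T -> ctr[0]=1
Ev 3: PC=4 idx=0 pred=N actual=N -> ctr[0]=0
Ev 4: PC=4 idx=0 pred=N actual=T -> ctr[0]=1
Ev 5: PC=4 idx=0 pred=N actual=N -> ctr[0]=0
Ev 6: PC=4 idx=0 pred=N actual=T -> ctr[0]=1
Ev 7: PC=4 idx=0 pred=N actual=N -> ctr[0]=0
Ev 8: PC=6 idx=0 pred=N actual=T -> ctr[0]=1
Ev 9: PC=4 idx=0 pred=N actual=T -> ctr[0]=2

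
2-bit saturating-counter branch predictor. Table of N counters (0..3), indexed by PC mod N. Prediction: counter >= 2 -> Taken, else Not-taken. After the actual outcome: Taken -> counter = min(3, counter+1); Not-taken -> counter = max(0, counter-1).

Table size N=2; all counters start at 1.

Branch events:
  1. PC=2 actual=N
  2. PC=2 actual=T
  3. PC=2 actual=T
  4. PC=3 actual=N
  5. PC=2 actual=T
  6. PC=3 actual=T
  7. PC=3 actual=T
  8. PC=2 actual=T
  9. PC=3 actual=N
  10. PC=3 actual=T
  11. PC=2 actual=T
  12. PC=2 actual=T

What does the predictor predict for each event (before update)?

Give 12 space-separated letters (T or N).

Ev 1: PC=2 idx=0 pred=N actual=N -> ctr[0]=0
Ev 2: PC=2 idx=0 pred=N actual=T -> ctr[0]=1
Ev 3: PC=2 idx=0 pred=N actual=T -> ctr[0]=2
Ev 4: PC=3 idx=1 pred=N actual=N -> ctr[1]=0
Ev 5: PC=2 idx=0 pred=T actual=T -> ctr[0]=3
Ev 6: PC=3 idx=1 pred=N actual=T -> ctr[1]=1
Ev 7: PC=3 idx=1 pred=N actual=T -> ctr[1]=2
Ev 8: PC=2 idx=0 pred=T actual=T -> ctr[0]=3
Ev 9: PC=3 idx=1 pred=T actual=N -> ctr[1]=1
Ev 10: PC=3 idx=1 pred=N actual=T -> ctr[1]=2
Ev 11: PC=2 idx=0 pred=T actual=T -> ctr[0]=3
Ev 12: PC=2 idx=0 pred=T actual=T -> ctr[0]=3

Answer: N N N N T N N T T N T T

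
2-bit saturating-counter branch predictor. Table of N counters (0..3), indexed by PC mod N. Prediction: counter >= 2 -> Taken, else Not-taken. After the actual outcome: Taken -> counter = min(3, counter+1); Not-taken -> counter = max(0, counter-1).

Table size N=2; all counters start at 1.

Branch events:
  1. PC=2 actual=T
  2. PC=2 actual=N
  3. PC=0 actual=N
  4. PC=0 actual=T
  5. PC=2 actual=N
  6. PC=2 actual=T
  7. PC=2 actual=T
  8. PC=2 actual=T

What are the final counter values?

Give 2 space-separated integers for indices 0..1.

Ev 1: PC=2 idx=0 pred=N actual=T -> ctr[0]=2
Ev 2: PC=2 idx=0 pred=T actual=N -> ctr[0]=1
Ev 3: PC=0 idx=0 pred=N actual=N -> ctr[0]=0
Ev 4: PC=0 idx=0 pred=N actual=T -> ctr[0]=1
Ev 5: PC=2 idx=0 pred=N actual=N -> ctr[0]=0
Ev 6: PC=2 idx=0 pred=N actual=T -> ctr[0]=1
Ev 7: PC=2 idx=0 pred=N actual=T -> ctr[0]=2
Ev 8: PC=2 idx=0 pred=T actual=T -> ctr[0]=3

Answer: 3 1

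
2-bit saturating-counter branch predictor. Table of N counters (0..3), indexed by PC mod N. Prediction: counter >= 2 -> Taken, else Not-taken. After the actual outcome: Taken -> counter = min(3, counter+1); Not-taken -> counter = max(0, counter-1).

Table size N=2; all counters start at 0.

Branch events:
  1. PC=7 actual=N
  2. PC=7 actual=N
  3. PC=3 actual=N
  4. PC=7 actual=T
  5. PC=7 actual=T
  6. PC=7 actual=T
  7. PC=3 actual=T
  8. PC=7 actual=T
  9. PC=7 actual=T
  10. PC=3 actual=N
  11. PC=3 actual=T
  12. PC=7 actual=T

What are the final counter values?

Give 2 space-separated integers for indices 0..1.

Ev 1: PC=7 idx=1 pred=N actual=N -> ctr[1]=0
Ev 2: PC=7 idx=1 pred=N actual=N -> ctr[1]=0
Ev 3: PC=3 idx=1 pred=N actual=N -> ctr[1]=0
Ev 4: PC=7 idx=1 pred=N actual=T -> ctr[1]=1
Ev 5: PC=7 idx=1 pred=N actual=T -> ctr[1]=2
Ev 6: PC=7 idx=1 pred=T actual=T -> ctr[1]=3
Ev 7: PC=3 idx=1 pred=T actual=T -> ctr[1]=3
Ev 8: PC=7 idx=1 pred=T actual=T -> ctr[1]=3
Ev 9: PC=7 idx=1 pred=T actual=T -> ctr[1]=3
Ev 10: PC=3 idx=1 pred=T actual=N -> ctr[1]=2
Ev 11: PC=3 idx=1 pred=T actual=T -> ctr[1]=3
Ev 12: PC=7 idx=1 pred=T actual=T -> ctr[1]=3

Answer: 0 3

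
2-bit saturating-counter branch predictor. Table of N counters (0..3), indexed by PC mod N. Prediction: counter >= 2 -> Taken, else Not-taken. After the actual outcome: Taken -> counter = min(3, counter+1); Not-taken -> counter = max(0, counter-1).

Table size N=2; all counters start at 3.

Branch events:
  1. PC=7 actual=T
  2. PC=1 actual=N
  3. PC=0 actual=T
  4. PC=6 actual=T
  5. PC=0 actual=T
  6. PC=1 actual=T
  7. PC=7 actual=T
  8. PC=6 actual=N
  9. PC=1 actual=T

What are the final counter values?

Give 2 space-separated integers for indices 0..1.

Ev 1: PC=7 idx=1 pred=T actual=T -> ctr[1]=3
Ev 2: PC=1 idx=1 pred=T actual=N -> ctr[1]=2
Ev 3: PC=0 idx=0 pred=T actual=T -> ctr[0]=3
Ev 4: PC=6 idx=0 pred=T actual=T -> ctr[0]=3
Ev 5: PC=0 idx=0 pred=T actual=T -> ctr[0]=3
Ev 6: PC=1 idx=1 pred=T actual=T -> ctr[1]=3
Ev 7: PC=7 idx=1 pred=T actual=T -> ctr[1]=3
Ev 8: PC=6 idx=0 pred=T actual=N -> ctr[0]=2
Ev 9: PC=1 idx=1 pred=T actual=T -> ctr[1]=3

Answer: 2 3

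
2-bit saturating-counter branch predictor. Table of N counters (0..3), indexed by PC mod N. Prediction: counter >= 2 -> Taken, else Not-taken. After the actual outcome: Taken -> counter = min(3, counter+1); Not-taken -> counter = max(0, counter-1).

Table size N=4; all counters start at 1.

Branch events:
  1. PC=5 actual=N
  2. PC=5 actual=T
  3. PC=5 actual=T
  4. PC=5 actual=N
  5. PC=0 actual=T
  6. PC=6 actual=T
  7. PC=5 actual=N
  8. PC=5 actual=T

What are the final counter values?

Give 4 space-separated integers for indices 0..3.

Ev 1: PC=5 idx=1 pred=N actual=N -> ctr[1]=0
Ev 2: PC=5 idx=1 pred=N actual=T -> ctr[1]=1
Ev 3: PC=5 idx=1 pred=N actual=T -> ctr[1]=2
Ev 4: PC=5 idx=1 pred=T actual=N -> ctr[1]=1
Ev 5: PC=0 idx=0 pred=N actual=T -> ctr[0]=2
Ev 6: PC=6 idx=2 pred=N actual=T -> ctr[2]=2
Ev 7: PC=5 idx=1 pred=N actual=N -> ctr[1]=0
Ev 8: PC=5 idx=1 pred=N actual=T -> ctr[1]=1

Answer: 2 1 2 1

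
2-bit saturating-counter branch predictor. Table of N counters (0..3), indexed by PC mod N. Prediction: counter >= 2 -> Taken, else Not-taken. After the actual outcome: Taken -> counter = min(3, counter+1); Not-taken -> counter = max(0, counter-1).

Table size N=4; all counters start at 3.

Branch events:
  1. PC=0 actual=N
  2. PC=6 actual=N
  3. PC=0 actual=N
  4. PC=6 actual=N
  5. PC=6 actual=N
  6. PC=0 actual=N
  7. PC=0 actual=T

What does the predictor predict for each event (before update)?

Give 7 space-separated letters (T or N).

Answer: T T T T N N N

Derivation:
Ev 1: PC=0 idx=0 pred=T actual=N -> ctr[0]=2
Ev 2: PC=6 idx=2 pred=T actual=N -> ctr[2]=2
Ev 3: PC=0 idx=0 pred=T actual=N -> ctr[0]=1
Ev 4: PC=6 idx=2 pred=T actual=N -> ctr[2]=1
Ev 5: PC=6 idx=2 pred=N actual=N -> ctr[2]=0
Ev 6: PC=0 idx=0 pred=N actual=N -> ctr[0]=0
Ev 7: PC=0 idx=0 pred=N actual=T -> ctr[0]=1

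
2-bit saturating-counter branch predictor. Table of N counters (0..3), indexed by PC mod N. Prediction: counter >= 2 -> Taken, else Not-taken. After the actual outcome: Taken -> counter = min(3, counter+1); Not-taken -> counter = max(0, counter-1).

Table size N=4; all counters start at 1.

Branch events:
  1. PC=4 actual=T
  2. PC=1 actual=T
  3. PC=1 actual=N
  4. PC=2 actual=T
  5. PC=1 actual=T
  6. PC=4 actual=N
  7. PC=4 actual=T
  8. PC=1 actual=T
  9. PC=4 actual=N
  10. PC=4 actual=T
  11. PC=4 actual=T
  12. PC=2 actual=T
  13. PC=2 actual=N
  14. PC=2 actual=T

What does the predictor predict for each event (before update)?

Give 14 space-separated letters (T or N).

Ev 1: PC=4 idx=0 pred=N actual=T -> ctr[0]=2
Ev 2: PC=1 idx=1 pred=N actual=T -> ctr[1]=2
Ev 3: PC=1 idx=1 pred=T actual=N -> ctr[1]=1
Ev 4: PC=2 idx=2 pred=N actual=T -> ctr[2]=2
Ev 5: PC=1 idx=1 pred=N actual=T -> ctr[1]=2
Ev 6: PC=4 idx=0 pred=T actual=N -> ctr[0]=1
Ev 7: PC=4 idx=0 pred=N actual=T -> ctr[0]=2
Ev 8: PC=1 idx=1 pred=T actual=T -> ctr[1]=3
Ev 9: PC=4 idx=0 pred=T actual=N -> ctr[0]=1
Ev 10: PC=4 idx=0 pred=N actual=T -> ctr[0]=2
Ev 11: PC=4 idx=0 pred=T actual=T -> ctr[0]=3
Ev 12: PC=2 idx=2 pred=T actual=T -> ctr[2]=3
Ev 13: PC=2 idx=2 pred=T actual=N -> ctr[2]=2
Ev 14: PC=2 idx=2 pred=T actual=T -> ctr[2]=3

Answer: N N T N N T N T T N T T T T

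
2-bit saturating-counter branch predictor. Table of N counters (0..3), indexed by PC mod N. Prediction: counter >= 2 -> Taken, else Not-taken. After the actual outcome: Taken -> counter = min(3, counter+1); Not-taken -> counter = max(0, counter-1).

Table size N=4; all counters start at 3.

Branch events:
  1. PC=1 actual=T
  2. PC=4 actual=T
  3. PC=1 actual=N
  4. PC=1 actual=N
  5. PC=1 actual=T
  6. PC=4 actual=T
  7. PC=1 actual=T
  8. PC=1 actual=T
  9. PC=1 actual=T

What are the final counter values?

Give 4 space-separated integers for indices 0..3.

Ev 1: PC=1 idx=1 pred=T actual=T -> ctr[1]=3
Ev 2: PC=4 idx=0 pred=T actual=T -> ctr[0]=3
Ev 3: PC=1 idx=1 pred=T actual=N -> ctr[1]=2
Ev 4: PC=1 idx=1 pred=T actual=N -> ctr[1]=1
Ev 5: PC=1 idx=1 pred=N actual=T -> ctr[1]=2
Ev 6: PC=4 idx=0 pred=T actual=T -> ctr[0]=3
Ev 7: PC=1 idx=1 pred=T actual=T -> ctr[1]=3
Ev 8: PC=1 idx=1 pred=T actual=T -> ctr[1]=3
Ev 9: PC=1 idx=1 pred=T actual=T -> ctr[1]=3

Answer: 3 3 3 3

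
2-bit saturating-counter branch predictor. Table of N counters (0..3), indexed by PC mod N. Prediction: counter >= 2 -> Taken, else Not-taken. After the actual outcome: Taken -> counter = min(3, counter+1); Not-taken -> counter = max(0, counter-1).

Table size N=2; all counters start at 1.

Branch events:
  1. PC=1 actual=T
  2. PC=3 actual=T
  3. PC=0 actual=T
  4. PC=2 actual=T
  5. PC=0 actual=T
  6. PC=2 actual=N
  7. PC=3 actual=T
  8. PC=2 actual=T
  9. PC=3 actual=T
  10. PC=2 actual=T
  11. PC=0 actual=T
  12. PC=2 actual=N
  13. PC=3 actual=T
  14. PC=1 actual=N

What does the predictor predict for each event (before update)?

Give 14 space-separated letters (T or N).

Answer: N T N T T T T T T T T T T T

Derivation:
Ev 1: PC=1 idx=1 pred=N actual=T -> ctr[1]=2
Ev 2: PC=3 idx=1 pred=T actual=T -> ctr[1]=3
Ev 3: PC=0 idx=0 pred=N actual=T -> ctr[0]=2
Ev 4: PC=2 idx=0 pred=T actual=T -> ctr[0]=3
Ev 5: PC=0 idx=0 pred=T actual=T -> ctr[0]=3
Ev 6: PC=2 idx=0 pred=T actual=N -> ctr[0]=2
Ev 7: PC=3 idx=1 pred=T actual=T -> ctr[1]=3
Ev 8: PC=2 idx=0 pred=T actual=T -> ctr[0]=3
Ev 9: PC=3 idx=1 pred=T actual=T -> ctr[1]=3
Ev 10: PC=2 idx=0 pred=T actual=T -> ctr[0]=3
Ev 11: PC=0 idx=0 pred=T actual=T -> ctr[0]=3
Ev 12: PC=2 idx=0 pred=T actual=N -> ctr[0]=2
Ev 13: PC=3 idx=1 pred=T actual=T -> ctr[1]=3
Ev 14: PC=1 idx=1 pred=T actual=N -> ctr[1]=2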